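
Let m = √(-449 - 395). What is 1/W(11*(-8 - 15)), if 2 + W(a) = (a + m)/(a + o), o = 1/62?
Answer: -61500885/62308048 + 486235*I*√211/62308048 ≈ -0.98705 + 0.11336*I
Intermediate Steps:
m = 2*I*√211 (m = √(-844) = 2*I*√211 ≈ 29.052*I)
o = 1/62 ≈ 0.016129
W(a) = -2 + (a + 2*I*√211)/(1/62 + a) (W(a) = -2 + (a + 2*I*√211)/(a + 1/62) = -2 + (a + 2*I*√211)/(1/62 + a))
1/W(11*(-8 - 15)) = 1/(2*(-1 - 341*(-8 - 15) + 62*I*√211)/(1 + 62*(11*(-8 - 15)))) = 1/(2*(-1 - 341*(-23) + 62*I*√211)/(1 + 62*(11*(-23)))) = 1/(2*(-1 - 31*(-253) + 62*I*√211)/(1 + 62*(-253))) = 1/(2*(-1 + 7843 + 62*I*√211)/(1 - 15686)) = 1/(2*(7842 + 62*I*√211)/(-15685)) = 1/(2*(-1/15685)*(7842 + 62*I*√211)) = 1/(-15684/15685 - 124*I*√211/15685)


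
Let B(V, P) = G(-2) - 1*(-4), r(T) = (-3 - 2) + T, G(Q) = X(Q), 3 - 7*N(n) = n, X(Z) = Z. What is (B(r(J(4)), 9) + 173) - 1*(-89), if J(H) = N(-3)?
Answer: 264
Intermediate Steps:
N(n) = 3/7 - n/7
J(H) = 6/7 (J(H) = 3/7 - 1/7*(-3) = 3/7 + 3/7 = 6/7)
G(Q) = Q
r(T) = -5 + T
B(V, P) = 2 (B(V, P) = -2 - 1*(-4) = -2 + 4 = 2)
(B(r(J(4)), 9) + 173) - 1*(-89) = (2 + 173) - 1*(-89) = 175 + 89 = 264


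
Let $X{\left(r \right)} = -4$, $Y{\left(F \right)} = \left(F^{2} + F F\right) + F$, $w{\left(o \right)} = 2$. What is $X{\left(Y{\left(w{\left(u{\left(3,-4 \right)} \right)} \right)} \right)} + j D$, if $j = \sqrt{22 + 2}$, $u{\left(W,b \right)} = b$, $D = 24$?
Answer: $-4 + 48 \sqrt{6} \approx 113.58$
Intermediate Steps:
$Y{\left(F \right)} = F + 2 F^{2}$ ($Y{\left(F \right)} = \left(F^{2} + F^{2}\right) + F = 2 F^{2} + F = F + 2 F^{2}$)
$j = 2 \sqrt{6}$ ($j = \sqrt{24} = 2 \sqrt{6} \approx 4.899$)
$X{\left(Y{\left(w{\left(u{\left(3,-4 \right)} \right)} \right)} \right)} + j D = -4 + 2 \sqrt{6} \cdot 24 = -4 + 48 \sqrt{6}$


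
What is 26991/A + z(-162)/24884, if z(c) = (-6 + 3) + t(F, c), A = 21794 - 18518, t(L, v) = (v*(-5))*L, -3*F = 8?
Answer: 9229973/1132222 ≈ 8.1521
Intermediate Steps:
F = -8/3 (F = -⅓*8 = -8/3 ≈ -2.6667)
t(L, v) = -5*L*v (t(L, v) = (-5*v)*L = -5*L*v)
A = 3276
z(c) = -3 + 40*c/3 (z(c) = (-6 + 3) - 5*(-8/3)*c = -3 + 40*c/3)
26991/A + z(-162)/24884 = 26991/3276 + (-3 + (40/3)*(-162))/24884 = 26991*(1/3276) + (-3 - 2160)*(1/24884) = 2999/364 - 2163*1/24884 = 2999/364 - 2163/24884 = 9229973/1132222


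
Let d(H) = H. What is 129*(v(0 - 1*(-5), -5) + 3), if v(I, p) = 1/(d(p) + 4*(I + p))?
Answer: 1806/5 ≈ 361.20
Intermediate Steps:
v(I, p) = 1/(4*I + 5*p) (v(I, p) = 1/(p + 4*(I + p)) = 1/(p + (4*I + 4*p)) = 1/(4*I + 5*p))
129*(v(0 - 1*(-5), -5) + 3) = 129*(1/(4*(0 - 1*(-5)) + 5*(-5)) + 3) = 129*(1/(4*(0 + 5) - 25) + 3) = 129*(1/(4*5 - 25) + 3) = 129*(1/(20 - 25) + 3) = 129*(1/(-5) + 3) = 129*(-1/5 + 3) = 129*(14/5) = 1806/5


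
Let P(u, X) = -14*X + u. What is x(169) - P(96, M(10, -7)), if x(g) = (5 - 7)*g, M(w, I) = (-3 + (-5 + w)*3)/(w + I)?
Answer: -378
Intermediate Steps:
M(w, I) = (-18 + 3*w)/(I + w) (M(w, I) = (-3 + (-15 + 3*w))/(I + w) = (-18 + 3*w)/(I + w))
P(u, X) = u - 14*X
x(g) = -2*g
x(169) - P(96, M(10, -7)) = -2*169 - (96 - 42*(-6 + 10)/(-7 + 10)) = -338 - (96 - 42*4/3) = -338 - (96 - 14*4) = -338 - (96 - 56) = -338 - 1*40 = -338 - 40 = -378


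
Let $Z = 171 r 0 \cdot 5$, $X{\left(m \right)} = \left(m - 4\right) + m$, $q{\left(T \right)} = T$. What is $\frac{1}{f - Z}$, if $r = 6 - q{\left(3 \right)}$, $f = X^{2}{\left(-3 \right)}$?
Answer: $\frac{1}{100} \approx 0.01$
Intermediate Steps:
$X{\left(m \right)} = -4 + 2 m$ ($X{\left(m \right)} = \left(-4 + m\right) + m = -4 + 2 m$)
$f = 100$ ($f = \left(-4 + 2 \left(-3\right)\right)^{2} = \left(-4 - 6\right)^{2} = \left(-10\right)^{2} = 100$)
$r = 3$ ($r = 6 - 3 = 3$)
$Z = 0$ ($Z = 171 \cdot 3 \cdot 0 \cdot 5 = 171 \cdot 0 \cdot 5 = 171 \cdot 0 = 0$)
$\frac{1}{f - Z} = \frac{1}{100 - 0} = \frac{1}{100 + 0} = \frac{1}{100}$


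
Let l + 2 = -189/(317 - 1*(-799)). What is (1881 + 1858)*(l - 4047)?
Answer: -1877340683/124 ≈ -1.5140e+7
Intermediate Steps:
l = -269/124 (l = -2 - 189/(317 - 1*(-799)) = -2 - 189/(317 + 799) = -2 - 189/1116 = -2 - 189*1/1116 = -2 - 21/124 = -269/124 ≈ -2.1694)
(1881 + 1858)*(l - 4047) = (1881 + 1858)*(-269/124 - 4047) = 3739*(-502097/124) = -1877340683/124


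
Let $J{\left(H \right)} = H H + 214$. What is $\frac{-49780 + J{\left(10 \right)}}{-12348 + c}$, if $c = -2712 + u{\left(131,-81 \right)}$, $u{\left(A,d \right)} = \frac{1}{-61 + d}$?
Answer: $\frac{7024172}{2138521} \approx 3.2846$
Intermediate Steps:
$J{\left(H \right)} = 214 + H^{2}$ ($J{\left(H \right)} = H^{2} + 214 = 214 + H^{2}$)
$c = - \frac{385105}{142}$ ($c = -2712 + \frac{1}{-61 - 81} = -2712 + \frac{1}{-142} = -2712 - \frac{1}{142} = - \frac{385105}{142} \approx -2712.0$)
$\frac{-49780 + J{\left(10 \right)}}{-12348 + c} = \frac{-49780 + \left(214 + 10^{2}\right)}{-12348 - \frac{385105}{142}} = \frac{-49780 + \left(214 + 100\right)}{- \frac{2138521}{142}} = \left(-49780 + 314\right) \left(- \frac{142}{2138521}\right) = \left(-49466\right) \left(- \frac{142}{2138521}\right) = \frac{7024172}{2138521}$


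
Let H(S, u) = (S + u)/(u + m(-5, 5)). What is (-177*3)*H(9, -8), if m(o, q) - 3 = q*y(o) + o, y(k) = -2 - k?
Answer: -531/5 ≈ -106.20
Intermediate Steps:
m(o, q) = 3 + o + q*(-2 - o) (m(o, q) = 3 + (q*(-2 - o) + o) = 3 + (o + q*(-2 - o)) = 3 + o + q*(-2 - o))
H(S, u) = (S + u)/(13 + u) (H(S, u) = (S + u)/(u + (3 - 5 - 1*5*(2 - 5))) = (S + u)/(u + (3 - 5 - 1*5*(-3))) = (S + u)/(u + (3 - 5 + 15)) = (S + u)/(u + 13) = (S + u)/(13 + u))
(-177*3)*H(9, -8) = (-177*3)*((9 - 8)/(13 - 8)) = -531/5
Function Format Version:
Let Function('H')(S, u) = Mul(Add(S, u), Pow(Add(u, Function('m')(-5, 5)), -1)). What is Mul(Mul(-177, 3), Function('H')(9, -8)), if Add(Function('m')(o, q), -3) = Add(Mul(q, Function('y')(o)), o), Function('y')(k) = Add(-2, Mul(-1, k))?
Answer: Rational(-531, 5) ≈ -106.20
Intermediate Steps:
Function('m')(o, q) = Add(3, o, Mul(q, Add(-2, Mul(-1, o)))) (Function('m')(o, q) = Add(3, Add(Mul(q, Add(-2, Mul(-1, o))), o)) = Add(3, Add(o, Mul(q, Add(-2, Mul(-1, o))))) = Add(3, o, Mul(q, Add(-2, Mul(-1, o)))))
Function('H')(S, u) = Mul(Pow(Add(13, u), -1), Add(S, u)) (Function('H')(S, u) = Mul(Add(S, u), Pow(Add(u, Add(3, -5, Mul(-1, 5, Add(2, -5)))), -1)) = Mul(Add(S, u), Pow(Add(u, Add(3, -5, Mul(-1, 5, -3))), -1)) = Mul(Add(S, u), Pow(Add(u, Add(3, -5, 15)), -1)) = Mul(Add(S, u), Pow(Add(u, 13), -1)) = Mul(Add(S, u), Pow(Add(13, u), -1)) = Mul(Pow(Add(13, u), -1), Add(S, u)))
Mul(Mul(-177, 3), Function('H')(9, -8)) = Mul(Mul(-177, 3), Mul(Pow(Add(13, -8), -1), Add(9, -8))) = Mul(-531, Mul(Pow(5, -1), 1)) = Mul(-531, Mul(Rational(1, 5), 1)) = Mul(-531, Rational(1, 5)) = Rational(-531, 5)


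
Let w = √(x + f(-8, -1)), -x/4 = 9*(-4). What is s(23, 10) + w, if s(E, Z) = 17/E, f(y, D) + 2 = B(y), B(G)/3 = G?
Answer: 17/23 + √118 ≈ 11.602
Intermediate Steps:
B(G) = 3*G
x = 144 (x = -36*(-4) = -4*(-36) = 144)
f(y, D) = -2 + 3*y
w = √118 (w = √(144 + (-2 + 3*(-8))) = √(144 + (-2 - 24)) = √(144 - 26) = √118 ≈ 10.863)
s(23, 10) + w = 17/23 + √118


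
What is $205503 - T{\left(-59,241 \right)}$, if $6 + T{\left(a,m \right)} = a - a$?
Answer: $205509$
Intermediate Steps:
$T{\left(a,m \right)} = -6$ ($T{\left(a,m \right)} = -6 + \left(a - a\right) = -6 + 0 = -6$)
$205503 - T{\left(-59,241 \right)} = 205503 - -6 = 205503 + 6 = 205509$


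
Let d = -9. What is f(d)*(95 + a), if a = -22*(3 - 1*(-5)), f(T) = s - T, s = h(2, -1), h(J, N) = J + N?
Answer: -810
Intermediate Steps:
s = 1 (s = 2 - 1 = 1)
f(T) = 1 - T
a = -176 (a = -22*(3 + 5) = -22*8 = -176)
f(d)*(95 + a) = (1 - 1*(-9))*(95 - 176) = (1 + 9)*(-81) = 10*(-81) = -810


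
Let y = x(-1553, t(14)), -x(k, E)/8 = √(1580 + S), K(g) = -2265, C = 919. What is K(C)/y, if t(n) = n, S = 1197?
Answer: 2265*√2777/22216 ≈ 5.3727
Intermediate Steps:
x(k, E) = -8*√2777 (x(k, E) = -8*√(1580 + 1197) = -8*√2777)
y = -8*√2777 ≈ -421.58
K(C)/y = -2265*(-√2777/22216) = -(-2265)*√2777/22216 = 2265*√2777/22216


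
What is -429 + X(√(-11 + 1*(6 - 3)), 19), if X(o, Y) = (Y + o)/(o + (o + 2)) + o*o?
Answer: 9*(-194*√2 + 95*I)/(2*(-I + 2*√2)) ≈ -435.5 - 2.8284*I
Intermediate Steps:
X(o, Y) = o² + (Y + o)/(2 + 2*o) (X(o, Y) = (Y + o)/(o + (2 + o)) + o² = (Y + o)/(2 + 2*o) + o² = o² + (Y + o)/(2 + 2*o))
-429 + X(√(-11 + 1*(6 - 3)), 19) = -429 + ((√(-11 + 1*(6 - 3)))² + (√(-11 + 1*(6 - 3)))³ + (½)*19 + √(-11 + 1*(6 - 3))/2)/(1 + √(-11 + 1*(6 - 3))) = -429 + ((√(-11 + 1*3))² + (√(-11 + 1*3))³ + 19/2 + √(-11 + 1*3)/2)/(1 + √(-11 + 1*3)) = -429 + ((√(-11 + 3))² + (√(-11 + 3))³ + 19/2 + √(-11 + 3)/2)/(1 + √(-11 + 3)) = -429 + ((√(-8))² + (√(-8))³ + 19/2 + √(-8)/2)/(1 + √(-8)) = -429 + ((2*I*√2)² + (2*I*√2)³ + 19/2 + (2*I*√2)/2)/(1 + 2*I*√2) = -429 + (-8 - 16*I*√2 + 19/2 + I*√2)/(1 + 2*I*√2) = -429 + (3/2 - 15*I*√2)/(1 + 2*I*√2)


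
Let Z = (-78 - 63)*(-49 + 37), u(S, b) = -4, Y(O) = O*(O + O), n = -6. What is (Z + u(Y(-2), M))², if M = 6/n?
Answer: 2849344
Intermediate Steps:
M = -1 (M = 6/(-6) = 6*(-⅙) = -1)
Y(O) = 2*O² (Y(O) = O*(2*O) = 2*O²)
Z = 1692 (Z = -141*(-12) = 1692)
(Z + u(Y(-2), M))² = (1692 - 4)² = 1688² = 2849344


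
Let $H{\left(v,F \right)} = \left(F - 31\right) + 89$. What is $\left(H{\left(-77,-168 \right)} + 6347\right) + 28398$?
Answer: $34635$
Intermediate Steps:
$H{\left(v,F \right)} = 58 + F$ ($H{\left(v,F \right)} = \left(F - 31\right) + 89 = \left(-31 + F\right) + 89 = 58 + F$)
$\left(H{\left(-77,-168 \right)} + 6347\right) + 28398 = \left(\left(58 - 168\right) + 6347\right) + 28398 = \left(-110 + 6347\right) + 28398 = 6237 + 28398 = 34635$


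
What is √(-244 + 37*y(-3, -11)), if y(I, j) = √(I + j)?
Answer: √(-244 + 37*I*√14) ≈ 4.2743 + 16.195*I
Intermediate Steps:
√(-244 + 37*y(-3, -11)) = √(-244 + 37*√(-3 - 11)) = √(-244 + 37*√(-14)) = √(-244 + 37*(I*√14)) = √(-244 + 37*I*√14)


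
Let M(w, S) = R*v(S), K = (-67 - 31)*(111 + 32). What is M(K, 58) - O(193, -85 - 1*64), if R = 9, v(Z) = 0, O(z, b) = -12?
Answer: 12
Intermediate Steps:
K = -14014 (K = -98*143 = -14014)
M(w, S) = 0 (M(w, S) = 9*0 = 0)
M(K, 58) - O(193, -85 - 1*64) = 0 - 1*(-12) = 0 + 12 = 12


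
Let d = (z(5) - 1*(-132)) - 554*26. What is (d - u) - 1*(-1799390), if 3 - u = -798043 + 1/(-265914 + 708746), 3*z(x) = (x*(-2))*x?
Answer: 1311299062115/1328496 ≈ 9.8706e+5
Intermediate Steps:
z(x) = -2*x²/3 (z(x) = ((x*(-2))*x)/3 = ((-2*x)*x)/3 = (-2*x²)/3 = -2*x²/3)
d = -42866/3 (d = (-⅔*5² - 1*(-132)) - 554*26 = (-⅔*25 + 132) - 14404 = (-50/3 + 132) - 14404 = 346/3 - 14404 = -42866/3 ≈ -14289.)
u = 353400306271/442832 (u = 3 - (-798043 + 1/(-265914 + 708746)) = 3 - (-798043 + 1/442832) = 3 - 1*(-353398977775/442832) = 3 + 353398977775/442832 = 353400306271/442832 ≈ 7.9805e+5)
(d - u) - 1*(-1799390) = (-42866/3 - 1*353400306271/442832) - 1*(-1799390) = (-42866/3 - 353400306271/442832) + 1799390 = -1079183355325/1328496 + 1799390 = 1311299062115/1328496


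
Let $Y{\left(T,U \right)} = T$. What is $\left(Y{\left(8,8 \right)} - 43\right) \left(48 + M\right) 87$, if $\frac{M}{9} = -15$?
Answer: $264915$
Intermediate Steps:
$M = -135$ ($M = 9 \left(-15\right) = -135$)
$\left(Y{\left(8,8 \right)} - 43\right) \left(48 + M\right) 87 = \left(8 - 43\right) \left(48 - 135\right) 87 = \left(-35\right) \left(-87\right) 87 = 3045 \cdot 87 = 264915$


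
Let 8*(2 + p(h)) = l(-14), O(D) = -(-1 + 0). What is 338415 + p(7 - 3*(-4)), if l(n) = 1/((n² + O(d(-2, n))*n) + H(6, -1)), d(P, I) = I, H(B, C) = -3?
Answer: 484607417/1432 ≈ 3.3841e+5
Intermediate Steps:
O(D) = 1 (O(D) = -1*(-1) = 1)
l(n) = 1/(-3 + n + n²) (l(n) = 1/((n² + 1*n) - 3) = 1/((n² + n) - 3) = 1/((n + n²) - 3) = 1/(-3 + n + n²))
p(h) = -2863/1432 (p(h) = -2 + 1/(8*(-3 - 14 + (-14)²)) = -2 + 1/(8*(-3 - 14 + 196)) = -2 + (⅛)/179 = -2 + (⅛)*(1/179) = -2 + 1/1432 = -2863/1432)
338415 + p(7 - 3*(-4)) = 338415 - 2863/1432 = 484607417/1432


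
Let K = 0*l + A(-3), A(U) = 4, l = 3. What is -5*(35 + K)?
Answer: -195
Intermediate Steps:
K = 4 (K = 0*3 + 4 = 0 + 4 = 4)
-5*(35 + K) = -5*(35 + 4) = -5*39 = -195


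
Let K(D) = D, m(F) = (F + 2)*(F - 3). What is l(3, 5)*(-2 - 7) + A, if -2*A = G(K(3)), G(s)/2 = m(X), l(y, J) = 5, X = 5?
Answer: -59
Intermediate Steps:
m(F) = (-3 + F)*(2 + F) (m(F) = (2 + F)*(-3 + F) = (-3 + F)*(2 + F))
G(s) = 28 (G(s) = 2*(-6 + 5² - 1*5) = 2*(-6 + 25 - 5) = 2*14 = 28)
A = -14 (A = -½*28 = -14)
l(3, 5)*(-2 - 7) + A = 5*(-2 - 7) - 14 = 5*(-9) - 14 = -45 - 14 = -59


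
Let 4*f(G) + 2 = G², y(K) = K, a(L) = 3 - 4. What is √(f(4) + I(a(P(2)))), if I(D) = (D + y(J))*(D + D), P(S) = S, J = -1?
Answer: √30/2 ≈ 2.7386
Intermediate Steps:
a(L) = -1
f(G) = -½ + G²/4
I(D) = 2*D*(-1 + D) (I(D) = (D - 1)*(D + D) = (-1 + D)*(2*D) = 2*D*(-1 + D))
√(f(4) + I(a(P(2)))) = √((-½ + (¼)*4²) + 2*(-1)*(-1 - 1)) = √((-½ + (¼)*16) + 2*(-1)*(-2)) = √((-½ + 4) + 4) = √(7/2 + 4) = √(15/2) = √30/2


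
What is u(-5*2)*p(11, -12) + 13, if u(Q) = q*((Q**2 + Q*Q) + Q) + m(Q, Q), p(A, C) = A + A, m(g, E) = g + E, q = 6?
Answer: 24653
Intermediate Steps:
m(g, E) = E + g
p(A, C) = 2*A
u(Q) = 8*Q + 12*Q**2 (u(Q) = 6*((Q**2 + Q*Q) + Q) + (Q + Q) = 6*((Q**2 + Q**2) + Q) + 2*Q = 6*(2*Q**2 + Q) + 2*Q = 6*(Q + 2*Q**2) + 2*Q = (6*Q + 12*Q**2) + 2*Q = 8*Q + 12*Q**2)
u(-5*2)*p(11, -12) + 13 = (4*(-5*2)*(2 + 3*(-5*2)))*(2*11) + 13 = (4*(-10)*(2 + 3*(-10)))*22 + 13 = (4*(-10)*(2 - 30))*22 + 13 = (4*(-10)*(-28))*22 + 13 = 1120*22 + 13 = 24640 + 13 = 24653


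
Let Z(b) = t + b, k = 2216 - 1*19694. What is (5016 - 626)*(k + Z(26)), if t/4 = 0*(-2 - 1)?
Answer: -76614280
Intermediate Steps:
t = 0 (t = 4*(0*(-2 - 1)) = 4*(0*(-3)) = 4*0 = 0)
k = -17478 (k = 2216 - 19694 = -17478)
Z(b) = b (Z(b) = 0 + b = b)
(5016 - 626)*(k + Z(26)) = (5016 - 626)*(-17478 + 26) = 4390*(-17452) = -76614280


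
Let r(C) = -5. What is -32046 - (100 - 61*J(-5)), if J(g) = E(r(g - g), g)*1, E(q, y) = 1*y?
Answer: -32451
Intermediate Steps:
E(q, y) = y
J(g) = g (J(g) = g*1 = g)
-32046 - (100 - 61*J(-5)) = -32046 - (100 - 61*(-5)) = -32046 - (100 + 305) = -32046 - 1*405 = -32046 - 405 = -32451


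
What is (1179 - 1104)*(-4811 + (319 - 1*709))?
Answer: -390075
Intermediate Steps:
(1179 - 1104)*(-4811 + (319 - 1*709)) = 75*(-4811 + (319 - 709)) = 75*(-4811 - 390) = 75*(-5201) = -390075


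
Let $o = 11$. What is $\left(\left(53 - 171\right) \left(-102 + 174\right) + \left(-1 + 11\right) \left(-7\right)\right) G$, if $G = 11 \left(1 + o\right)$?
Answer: $-1130712$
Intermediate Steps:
$G = 132$ ($G = 11 \left(1 + 11\right) = 11 \cdot 12 = 132$)
$\left(\left(53 - 171\right) \left(-102 + 174\right) + \left(-1 + 11\right) \left(-7\right)\right) G = \left(\left(53 - 171\right) \left(-102 + 174\right) + \left(-1 + 11\right) \left(-7\right)\right) 132 = \left(\left(-118\right) 72 + 10 \left(-7\right)\right) 132 = \left(-8496 - 70\right) 132 = \left(-8566\right) 132 = -1130712$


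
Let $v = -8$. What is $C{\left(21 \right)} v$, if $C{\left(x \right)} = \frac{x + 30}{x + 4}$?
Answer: $- \frac{408}{25} \approx -16.32$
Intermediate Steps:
$C{\left(x \right)} = \frac{30 + x}{4 + x}$
$C{\left(21 \right)} v = \frac{30 + 21}{4 + 21} \left(-8\right) = \frac{1}{25} \cdot 51 \left(-8\right) = \frac{51}{25} \left(-8\right) = - \frac{408}{25}$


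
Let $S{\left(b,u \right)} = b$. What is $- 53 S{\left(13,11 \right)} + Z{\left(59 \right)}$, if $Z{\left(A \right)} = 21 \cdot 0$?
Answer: $-689$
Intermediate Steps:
$Z{\left(A \right)} = 0$
$- 53 S{\left(13,11 \right)} + Z{\left(59 \right)} = \left(-53\right) 13 + 0 = -689 + 0 = -689$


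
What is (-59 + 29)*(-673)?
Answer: 20190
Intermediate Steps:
(-59 + 29)*(-673) = -30*(-673) = 20190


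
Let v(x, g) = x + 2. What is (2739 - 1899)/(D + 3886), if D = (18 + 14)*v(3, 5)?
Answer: 60/289 ≈ 0.20761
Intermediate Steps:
v(x, g) = 2 + x
D = 160 (D = (18 + 14)*(2 + 3) = 32*5 = 160)
(2739 - 1899)/(D + 3886) = (2739 - 1899)/(160 + 3886) = 840/4046 = 840*(1/4046) = 60/289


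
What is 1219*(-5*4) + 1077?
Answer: -23303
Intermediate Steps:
1219*(-5*4) + 1077 = 1219*(-20) + 1077 = -24380 + 1077 = -23303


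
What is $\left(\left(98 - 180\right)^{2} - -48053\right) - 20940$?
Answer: $33837$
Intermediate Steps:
$\left(\left(98 - 180\right)^{2} - -48053\right) - 20940 = \left(\left(-82\right)^{2} + 48053\right) - 20940 = \left(6724 + 48053\right) - 20940 = 54777 - 20940 = 33837$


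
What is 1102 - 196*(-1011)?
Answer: 199258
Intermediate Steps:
1102 - 196*(-1011) = 1102 + 198156 = 199258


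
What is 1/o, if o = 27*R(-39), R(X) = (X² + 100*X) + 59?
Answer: -1/62640 ≈ -1.5964e-5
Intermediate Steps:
R(X) = 59 + X² + 100*X
o = -62640 (o = 27*(59 + (-39)² + 100*(-39)) = 27*(59 + 1521 - 3900) = 27*(-2320) = -62640)
1/o = 1/(-62640) = -1/62640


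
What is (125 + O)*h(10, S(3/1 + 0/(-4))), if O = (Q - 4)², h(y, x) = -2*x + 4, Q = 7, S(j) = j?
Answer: -268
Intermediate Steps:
h(y, x) = 4 - 2*x
O = 9 (O = (7 - 4)² = 3² = 9)
(125 + O)*h(10, S(3/1 + 0/(-4))) = (125 + 9)*(4 - 2*(3/1 + 0/(-4))) = 134*(4 - 2*(3*1 + 0*(-¼))) = 134*(4 - 2*(3 + 0)) = 134*(4 - 2*3) = 134*(4 - 6) = 134*(-2) = -268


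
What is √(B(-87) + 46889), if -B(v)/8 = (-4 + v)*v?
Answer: I*√16447 ≈ 128.25*I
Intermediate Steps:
B(v) = -8*v*(-4 + v) (B(v) = -8*(-4 + v)*v = -8*v*(-4 + v))
√(B(-87) + 46889) = √(8*(-87)*(4 - 1*(-87)) + 46889) = √(8*(-87)*(4 + 87) + 46889) = √(8*(-87)*91 + 46889) = √(-63336 + 46889) = √(-16447) = I*√16447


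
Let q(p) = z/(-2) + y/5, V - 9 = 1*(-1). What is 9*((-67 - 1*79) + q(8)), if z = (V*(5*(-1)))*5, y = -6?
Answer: -2124/5 ≈ -424.80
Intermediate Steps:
V = 8 (V = 9 + 1*(-1) = 9 - 1 = 8)
z = -200 (z = (8*(5*(-1)))*5 = (8*(-5))*5 = -40*5 = -200)
q(p) = 494/5 (q(p) = -200/(-2) - 6/5 = -200*(-½) - 6*⅕ = 100 - 6/5 = 494/5)
9*((-67 - 1*79) + q(8)) = 9*((-67 - 1*79) + 494/5) = 9*((-67 - 79) + 494/5) = 9*(-146 + 494/5) = 9*(-236/5) = -2124/5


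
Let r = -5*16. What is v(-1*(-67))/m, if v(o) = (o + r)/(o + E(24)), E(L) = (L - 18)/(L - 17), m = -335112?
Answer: 91/159178200 ≈ 5.7169e-7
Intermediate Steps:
r = -80
E(L) = (-18 + L)/(-17 + L)
v(o) = (-80 + o)/(6/7 + o) (v(o) = (o - 80)/(o + (-18 + 24)/(-17 + 24)) = (-80 + o)/(o + 6/7) = (-80 + o)/(6/7 + o))
v(-1*(-67))/m = (7*(-80 - 1*(-67))/(6 + 7*(-1*(-67))))/(-335112) = (7*(-80 + 67)/(6 + 7*67))*(-1/335112) = (7*(-13)/(6 + 469))*(-1/335112) = (7*(-13)/475)*(-1/335112) = (7*(1/475)*(-13))*(-1/335112) = -91/475*(-1/335112) = 91/159178200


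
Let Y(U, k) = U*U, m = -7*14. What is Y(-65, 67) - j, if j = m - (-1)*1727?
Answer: 2596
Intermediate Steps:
m = -98
j = 1629 (j = -98 - (-1)*1727 = -98 - 1*(-1727) = -98 + 1727 = 1629)
Y(U, k) = U**2
Y(-65, 67) - j = (-65)**2 - 1*1629 = 4225 - 1629 = 2596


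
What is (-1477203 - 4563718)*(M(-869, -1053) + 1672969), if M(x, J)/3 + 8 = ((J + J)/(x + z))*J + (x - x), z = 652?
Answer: -2152840536930331/217 ≈ -9.9209e+12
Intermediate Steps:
M(x, J) = -24 + 6*J**2/(652 + x) (M(x, J) = -24 + 3*(((J + J)/(x + 652))*J + (x - x)) = -24 + 3*(((2*J)/(652 + x))*J + 0) = -24 + 3*((2*J/(652 + x))*J + 0) = -24 + 3*(2*J**2/(652 + x) + 0) = -24 + 3*(2*J**2/(652 + x)) = -24 + 6*J**2/(652 + x))
(-1477203 - 4563718)*(M(-869, -1053) + 1672969) = (-1477203 - 4563718)*(6*(-2608 + (-1053)**2 - 4*(-869))/(652 - 869) + 1672969) = -6040921*(6*(-2608 + 1108809 + 3476)/(-217) + 1672969) = -6040921*(6*(-1/217)*1109677 + 1672969) = -6040921*(-6658062/217 + 1672969) = -6040921*356376211/217 = -2152840536930331/217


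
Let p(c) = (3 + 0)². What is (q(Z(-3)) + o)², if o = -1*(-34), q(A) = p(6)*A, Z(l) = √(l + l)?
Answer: 670 + 612*I*√6 ≈ 670.0 + 1499.1*I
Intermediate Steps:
Z(l) = √2*√l (Z(l) = √(2*l) = √2*√l)
p(c) = 9 (p(c) = 3² = 9)
q(A) = 9*A
o = 34
(q(Z(-3)) + o)² = (9*(√2*√(-3)) + 34)² = (9*(√2*(I*√3)) + 34)² = (9*(I*√6) + 34)² = (9*I*√6 + 34)² = (34 + 9*I*√6)²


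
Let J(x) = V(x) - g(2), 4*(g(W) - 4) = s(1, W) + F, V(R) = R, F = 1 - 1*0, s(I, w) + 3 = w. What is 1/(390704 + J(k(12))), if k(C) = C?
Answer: 1/390712 ≈ 2.5594e-6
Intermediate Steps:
s(I, w) = -3 + w
F = 1 (F = 1 + 0 = 1)
g(W) = 7/2 + W/4 (g(W) = 4 + ((-3 + W) + 1)/4 = 4 + (-2 + W)/4 = 4 + (-½ + W/4) = 7/2 + W/4)
J(x) = -4 + x (J(x) = x - (7/2 + (¼)*2) = x - (7/2 + ½) = x - 1*4 = x - 4 = -4 + x)
1/(390704 + J(k(12))) = 1/(390704 + (-4 + 12)) = 1/(390704 + 8) = 1/390712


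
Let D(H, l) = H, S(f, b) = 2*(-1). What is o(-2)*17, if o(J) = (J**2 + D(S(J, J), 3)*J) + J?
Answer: 102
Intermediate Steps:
S(f, b) = -2
o(J) = J**2 - J (o(J) = (J**2 - 2*J) + J = J**2 - J)
o(-2)*17 = -2*(-1 - 2)*17 = -2*(-3)*17 = 6*17 = 102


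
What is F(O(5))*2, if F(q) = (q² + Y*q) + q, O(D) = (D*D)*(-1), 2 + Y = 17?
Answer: 450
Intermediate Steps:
Y = 15 (Y = -2 + 17 = 15)
O(D) = -D² (O(D) = D²*(-1) = -D²)
F(q) = q² + 16*q (F(q) = (q² + 15*q) + q = q² + 16*q)
F(O(5))*2 = ((-1*5²)*(16 - 1*5²))*2 = ((-1*25)*(16 - 1*25))*2 = -25*(16 - 25)*2 = -25*(-9)*2 = 225*2 = 450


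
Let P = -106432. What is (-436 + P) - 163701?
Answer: -270569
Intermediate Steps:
(-436 + P) - 163701 = (-436 - 106432) - 163701 = -106868 - 163701 = -270569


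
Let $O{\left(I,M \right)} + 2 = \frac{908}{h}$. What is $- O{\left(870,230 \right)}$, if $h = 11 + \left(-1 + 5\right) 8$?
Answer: $- \frac{822}{43} \approx -19.116$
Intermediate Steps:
$h = 43$ ($h = 11 + 4 \cdot 8 = 11 + 32 = 43$)
$O{\left(I,M \right)} = \frac{822}{43}$ ($O{\left(I,M \right)} = -2 + \frac{908}{43} = \frac{822}{43}$)
$- O{\left(870,230 \right)} = \left(-1\right) \frac{822}{43} = - \frac{822}{43}$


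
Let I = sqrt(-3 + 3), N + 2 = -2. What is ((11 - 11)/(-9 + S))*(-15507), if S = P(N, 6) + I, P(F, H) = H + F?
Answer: 0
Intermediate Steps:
N = -4 (N = -2 - 2 = -4)
P(F, H) = F + H
I = 0 (I = sqrt(0) = 0)
S = 2 (S = (-4 + 6) + 0 = 2 + 0 = 2)
((11 - 11)/(-9 + S))*(-15507) = ((11 - 11)/(-9 + 2))*(-15507) = (0/(-7))*(-15507) = (0*(-1/7))*(-15507) = 0*(-15507) = 0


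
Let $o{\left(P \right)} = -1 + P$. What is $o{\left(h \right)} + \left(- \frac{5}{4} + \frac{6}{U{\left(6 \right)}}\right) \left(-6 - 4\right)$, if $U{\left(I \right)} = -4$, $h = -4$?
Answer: $\frac{45}{2} \approx 22.5$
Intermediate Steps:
$o{\left(h \right)} + \left(- \frac{5}{4} + \frac{6}{U{\left(6 \right)}}\right) \left(-6 - 4\right) = \left(-1 - 4\right) + \left(- \frac{5}{4} + \frac{6}{-4}\right) \left(-6 - 4\right) = -5 + \left(\left(-5\right) \frac{1}{4} + 6 \left(- \frac{1}{4}\right)\right) \left(-6 - 4\right) = -5 + \left(- \frac{5}{4} - \frac{3}{2}\right) \left(-10\right) = -5 - - \frac{55}{2} = -5 + \frac{55}{2} = \frac{45}{2}$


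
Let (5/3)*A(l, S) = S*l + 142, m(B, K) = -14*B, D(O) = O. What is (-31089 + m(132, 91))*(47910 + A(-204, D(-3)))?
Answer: -7964561844/5 ≈ -1.5929e+9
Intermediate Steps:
A(l, S) = 426/5 + 3*S*l/5 (A(l, S) = 3*(S*l + 142)/5 = 3*(142 + S*l)/5 = 426/5 + 3*S*l/5)
(-31089 + m(132, 91))*(47910 + A(-204, D(-3))) = (-31089 - 14*132)*(47910 + (426/5 + (⅗)*(-3)*(-204))) = (-31089 - 1848)*(47910 + (426/5 + 1836/5)) = -32937*(47910 + 2262/5) = -32937*241812/5 = -7964561844/5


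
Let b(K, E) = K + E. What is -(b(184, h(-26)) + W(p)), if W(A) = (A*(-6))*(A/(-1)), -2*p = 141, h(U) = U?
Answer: -59959/2 ≈ -29980.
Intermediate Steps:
b(K, E) = E + K
p = -141/2 (p = -1/2*141 = -141/2 ≈ -70.500)
W(A) = 6*A**2 (W(A) = (-6*A)*(A*(-1)) = (-6*A)*(-A) = 6*A**2)
-(b(184, h(-26)) + W(p)) = -((-26 + 184) + 6*(-141/2)**2) = -(158 + 6*(19881/4)) = -(158 + 59643/2) = -1*59959/2 = -59959/2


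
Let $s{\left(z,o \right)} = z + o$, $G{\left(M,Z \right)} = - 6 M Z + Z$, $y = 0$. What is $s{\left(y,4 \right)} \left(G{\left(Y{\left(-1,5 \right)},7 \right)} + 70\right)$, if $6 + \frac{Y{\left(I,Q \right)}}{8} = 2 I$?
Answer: $11060$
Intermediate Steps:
$Y{\left(I,Q \right)} = -48 + 16 I$ ($Y{\left(I,Q \right)} = -48 + 8 \cdot 2 I = -48 + 16 I$)
$G{\left(M,Z \right)} = Z - 6 M Z$ ($G{\left(M,Z \right)} = - 6 M Z + Z = Z - 6 M Z$)
$s{\left(z,o \right)} = o + z$
$s{\left(y,4 \right)} \left(G{\left(Y{\left(-1,5 \right)},7 \right)} + 70\right) = \left(4 + 0\right) \left(7 \left(1 - 6 \left(-48 + 16 \left(-1\right)\right)\right) + 70\right) = 4 \left(7 \left(1 - 6 \left(-48 - 16\right)\right) + 70\right) = 4 \left(7 \left(1 - -384\right) + 70\right) = 4 \left(7 \left(1 + 384\right) + 70\right) = 4 \left(7 \cdot 385 + 70\right) = 4 \left(2695 + 70\right) = 4 \cdot 2765 = 11060$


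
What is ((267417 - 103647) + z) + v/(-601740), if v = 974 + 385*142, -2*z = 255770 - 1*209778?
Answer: 7059107593/50145 ≈ 1.4077e+5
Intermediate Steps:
z = -22996 (z = -(255770 - 1*209778)/2 = -(255770 - 209778)/2 = -½*45992 = -22996)
v = 55644 (v = 974 + 54670 = 55644)
((267417 - 103647) + z) + v/(-601740) = ((267417 - 103647) - 22996) + 55644/(-601740) = (163770 - 22996) + 55644*(-1/601740) = 140774 - 4637/50145 = 7059107593/50145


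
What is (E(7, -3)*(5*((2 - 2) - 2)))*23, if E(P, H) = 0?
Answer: 0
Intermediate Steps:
(E(7, -3)*(5*((2 - 2) - 2)))*23 = (0*(5*((2 - 2) - 2)))*23 = (0*(5*(0 - 2)))*23 = (0*(5*(-2)))*23 = (0*(-10))*23 = 0*23 = 0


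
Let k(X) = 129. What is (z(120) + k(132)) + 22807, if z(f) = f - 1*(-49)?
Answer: 23105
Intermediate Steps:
z(f) = 49 + f (z(f) = f + 49 = 49 + f)
(z(120) + k(132)) + 22807 = ((49 + 120) + 129) + 22807 = (169 + 129) + 22807 = 298 + 22807 = 23105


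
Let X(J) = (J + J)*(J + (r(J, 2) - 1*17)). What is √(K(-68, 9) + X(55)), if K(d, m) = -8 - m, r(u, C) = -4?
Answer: √3723 ≈ 61.016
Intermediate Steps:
X(J) = 2*J*(-21 + J) (X(J) = (J + J)*(J + (-4 - 1*17)) = (2*J)*(J + (-4 - 17)) = (2*J)*(J - 21) = (2*J)*(-21 + J) = 2*J*(-21 + J))
√(K(-68, 9) + X(55)) = √((-8 - 1*9) + 2*55*(-21 + 55)) = √((-8 - 9) + 2*55*34) = √(-17 + 3740) = √3723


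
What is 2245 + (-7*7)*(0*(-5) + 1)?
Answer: 2196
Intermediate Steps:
2245 + (-7*7)*(0*(-5) + 1) = 2245 - 49*(0 + 1) = 2245 - 49*1 = 2245 - 49 = 2196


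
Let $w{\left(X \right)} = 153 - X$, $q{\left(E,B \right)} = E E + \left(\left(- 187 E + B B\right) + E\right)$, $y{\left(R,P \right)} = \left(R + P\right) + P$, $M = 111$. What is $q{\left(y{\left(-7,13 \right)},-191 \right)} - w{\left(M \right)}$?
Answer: $33266$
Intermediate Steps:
$y{\left(R,P \right)} = R + 2 P$ ($y{\left(R,P \right)} = \left(P + R\right) + P = R + 2 P$)
$q{\left(E,B \right)} = B^{2} + E^{2} - 186 E$ ($q{\left(E,B \right)} = E^{2} + \left(\left(- 187 E + B^{2}\right) + E\right) = E^{2} + \left(\left(B^{2} - 187 E\right) + E\right) = E^{2} + \left(B^{2} - 186 E\right) = B^{2} + E^{2} - 186 E$)
$q{\left(y{\left(-7,13 \right)},-191 \right)} - w{\left(M \right)} = \left(\left(-191\right)^{2} + \left(-7 + 2 \cdot 13\right)^{2} - 186 \left(-7 + 2 \cdot 13\right)\right) - \left(153 - 111\right) = \left(36481 + \left(-7 + 26\right)^{2} - 186 \left(-7 + 26\right)\right) - \left(153 - 111\right) = \left(36481 + 19^{2} - 3534\right) - 42 = \left(36481 + 361 - 3534\right) - 42 = 33308 - 42 = 33266$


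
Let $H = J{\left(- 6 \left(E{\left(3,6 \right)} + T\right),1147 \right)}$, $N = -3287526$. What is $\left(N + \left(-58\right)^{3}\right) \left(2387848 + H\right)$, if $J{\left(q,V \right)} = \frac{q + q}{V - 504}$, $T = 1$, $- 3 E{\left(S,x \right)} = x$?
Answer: $- \frac{5347194589476088}{643} \approx -8.316 \cdot 10^{12}$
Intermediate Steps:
$E{\left(S,x \right)} = - \frac{x}{3}$
$J{\left(q,V \right)} = \frac{2 q}{-504 + V}$
$H = \frac{12}{643}$ ($H = \frac{2 \left(- 6 \left(\left(- \frac{1}{3}\right) 6 + 1\right)\right)}{-504 + 1147} = \frac{2 \left(- 6 \left(-2 + 1\right)\right)}{643} = 2 \left(\left(-6\right) \left(-1\right)\right) \frac{1}{643} = 2 \cdot 6 \cdot \frac{1}{643} = \frac{12}{643} \approx 0.018663$)
$\left(N + \left(-58\right)^{3}\right) \left(2387848 + H\right) = \left(-3287526 + \left(-58\right)^{3}\right) \left(2387848 + \frac{12}{643}\right) = \left(-3287526 - 195112\right) \frac{1535386276}{643} = \left(-3482638\right) \frac{1535386276}{643} = - \frac{5347194589476088}{643}$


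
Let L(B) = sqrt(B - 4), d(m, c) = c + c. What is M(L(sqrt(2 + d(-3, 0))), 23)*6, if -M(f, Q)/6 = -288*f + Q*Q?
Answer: -19044 + 10368*I*sqrt(4 - sqrt(2)) ≈ -19044.0 + 16672.0*I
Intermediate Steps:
d(m, c) = 2*c
L(B) = sqrt(-4 + B)
M(f, Q) = -6*Q**2 + 1728*f (M(f, Q) = -6*(-288*f + Q*Q) = -6*(-288*f + Q**2) = -6*(Q**2 - 288*f) = -6*Q**2 + 1728*f)
M(L(sqrt(2 + d(-3, 0))), 23)*6 = (-6*23**2 + 1728*sqrt(-4 + sqrt(2 + 2*0)))*6 = (-6*529 + 1728*sqrt(-4 + sqrt(2 + 0)))*6 = (-3174 + 1728*sqrt(-4 + sqrt(2)))*6 = -19044 + 10368*sqrt(-4 + sqrt(2))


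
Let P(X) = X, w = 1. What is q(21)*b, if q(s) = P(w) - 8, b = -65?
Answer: 455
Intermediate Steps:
q(s) = -7 (q(s) = 1 - 8 = -7)
q(21)*b = -7*(-65) = 455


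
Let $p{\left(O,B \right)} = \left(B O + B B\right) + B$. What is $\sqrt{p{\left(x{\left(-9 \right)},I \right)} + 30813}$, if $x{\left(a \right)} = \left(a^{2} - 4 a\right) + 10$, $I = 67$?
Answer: $\sqrt{43878} \approx 209.47$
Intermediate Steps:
$x{\left(a \right)} = 10 + a^{2} - 4 a$
$p{\left(O,B \right)} = B + B^{2} + B O$ ($p{\left(O,B \right)} = \left(B O + B^{2}\right) + B = \left(B^{2} + B O\right) + B = B + B^{2} + B O$)
$\sqrt{p{\left(x{\left(-9 \right)},I \right)} + 30813} = \sqrt{67 \left(1 + 67 + \left(10 + \left(-9\right)^{2} - -36\right)\right) + 30813} = \sqrt{67 \left(1 + 67 + \left(10 + 81 + 36\right)\right) + 30813} = \sqrt{67 \left(1 + 67 + 127\right) + 30813} = \sqrt{67 \cdot 195 + 30813} = \sqrt{13065 + 30813} = \sqrt{43878}$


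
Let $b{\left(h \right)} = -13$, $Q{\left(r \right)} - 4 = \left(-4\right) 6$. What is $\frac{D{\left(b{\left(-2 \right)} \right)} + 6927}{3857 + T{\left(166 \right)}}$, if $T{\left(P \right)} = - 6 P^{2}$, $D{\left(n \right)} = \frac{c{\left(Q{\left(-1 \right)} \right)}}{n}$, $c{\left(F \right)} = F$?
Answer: $- \frac{90071}{2099227} \approx -0.042907$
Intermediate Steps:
$Q{\left(r \right)} = -20$ ($Q{\left(r \right)} = 4 - 24 = -20$)
$D{\left(n \right)} = - \frac{20}{n}$
$\frac{D{\left(b{\left(-2 \right)} \right)} + 6927}{3857 + T{\left(166 \right)}} = \frac{- \frac{20}{-13} + 6927}{3857 - 6 \cdot 166^{2}} = \frac{\left(-20\right) \left(- \frac{1}{13}\right) + 6927}{3857 - 165336} = \frac{\frac{20}{13} + 6927}{3857 - 165336} = \frac{90071}{13 \left(-161479\right)} = \frac{90071}{13} \left(- \frac{1}{161479}\right) = - \frac{90071}{2099227}$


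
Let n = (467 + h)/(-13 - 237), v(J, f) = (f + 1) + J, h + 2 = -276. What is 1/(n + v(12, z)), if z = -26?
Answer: -250/3439 ≈ -0.072695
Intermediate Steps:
h = -278 (h = -2 - 276 = -278)
v(J, f) = 1 + J + f (v(J, f) = (1 + f) + J = 1 + J + f)
n = -189/250 (n = (467 - 278)/(-13 - 237) = 189/(-250) = 189*(-1/250) = -189/250 ≈ -0.75600)
1/(n + v(12, z)) = 1/(-189/250 + (1 + 12 - 26)) = 1/(-189/250 - 13) = 1/(-3439/250) = -250/3439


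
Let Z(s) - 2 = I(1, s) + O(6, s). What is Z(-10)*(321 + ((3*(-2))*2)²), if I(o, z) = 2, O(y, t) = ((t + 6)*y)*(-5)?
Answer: 57660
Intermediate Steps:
O(y, t) = -5*y*(6 + t) (O(y, t) = ((6 + t)*y)*(-5) = (y*(6 + t))*(-5) = -5*y*(6 + t))
Z(s) = -176 - 30*s (Z(s) = 2 + (2 - 5*6*(6 + s)) = 2 + (2 + (-180 - 30*s)) = 2 + (-178 - 30*s) = -176 - 30*s)
Z(-10)*(321 + ((3*(-2))*2)²) = (-176 - 30*(-10))*(321 + ((3*(-2))*2)²) = (-176 + 300)*(321 + (-6*2)²) = 124*(321 + (-12)²) = 124*(321 + 144) = 124*465 = 57660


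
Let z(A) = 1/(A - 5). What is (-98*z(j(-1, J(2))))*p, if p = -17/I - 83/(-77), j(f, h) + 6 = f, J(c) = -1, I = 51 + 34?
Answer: 1183/165 ≈ 7.1697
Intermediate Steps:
I = 85
j(f, h) = -6 + f
z(A) = 1/(-5 + A)
p = 338/385 (p = -17/85 - 83/(-77) = -17*1/85 - 83*(-1/77) = -⅕ + 83/77 = 338/385 ≈ 0.87792)
(-98*z(j(-1, J(2))))*p = -98/(-5 + (-6 - 1))*(338/385) = -98/(-5 - 7)*(338/385) = -98/(-12)*(338/385) = -98*(-1/12)*(338/385) = (49/6)*(338/385) = 1183/165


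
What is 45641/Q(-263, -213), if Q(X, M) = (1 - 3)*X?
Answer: 45641/526 ≈ 86.770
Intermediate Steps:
Q(X, M) = -2*X
45641/Q(-263, -213) = 45641/((-2*(-263))) = 45641/526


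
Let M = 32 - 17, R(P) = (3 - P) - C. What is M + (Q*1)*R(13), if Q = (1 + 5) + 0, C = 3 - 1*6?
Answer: -27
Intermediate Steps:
C = -3 (C = 3 - 6 = -3)
Q = 6 (Q = 6 + 0 = 6)
R(P) = 6 - P (R(P) = (3 - P) - 1*(-3) = (3 - P) + 3 = 6 - P)
M = 15
M + (Q*1)*R(13) = 15 + (6*1)*(6 - 1*13) = 15 + 6*(6 - 13) = 15 + 6*(-7) = 15 - 42 = -27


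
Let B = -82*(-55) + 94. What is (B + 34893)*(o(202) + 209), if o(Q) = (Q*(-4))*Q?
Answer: -6438287479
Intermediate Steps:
o(Q) = -4*Q² (o(Q) = (-4*Q)*Q = -4*Q²)
B = 4604 (B = 4510 + 94 = 4604)
(B + 34893)*(o(202) + 209) = (4604 + 34893)*(-4*202² + 209) = 39497*(-4*40804 + 209) = 39497*(-163216 + 209) = 39497*(-163007) = -6438287479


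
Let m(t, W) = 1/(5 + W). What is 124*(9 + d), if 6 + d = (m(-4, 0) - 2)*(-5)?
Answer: 1488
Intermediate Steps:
d = 3 (d = -6 + (1/(5 + 0) - 2)*(-5) = -6 + (1/5 - 2)*(-5) = -6 + (⅕ - 2)*(-5) = -6 - 9/5*(-5) = -6 + 9 = 3)
124*(9 + d) = 124*(9 + 3) = 124*12 = 1488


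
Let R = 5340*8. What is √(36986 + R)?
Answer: √79706 ≈ 282.32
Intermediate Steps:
R = 42720
√(36986 + R) = √(36986 + 42720) = √79706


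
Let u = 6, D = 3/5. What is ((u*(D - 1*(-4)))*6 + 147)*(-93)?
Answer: -145359/5 ≈ -29072.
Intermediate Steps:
D = ⅗ (D = 3*(⅕) = ⅗ ≈ 0.60000)
((u*(D - 1*(-4)))*6 + 147)*(-93) = ((6*(⅗ - 1*(-4)))*6 + 147)*(-93) = ((6*(⅗ + 4))*6 + 147)*(-93) = ((6*(23/5))*6 + 147)*(-93) = ((138/5)*6 + 147)*(-93) = (828/5 + 147)*(-93) = (1563/5)*(-93) = -145359/5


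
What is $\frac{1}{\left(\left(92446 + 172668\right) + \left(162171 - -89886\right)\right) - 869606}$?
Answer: $- \frac{1}{352435} \approx -2.8374 \cdot 10^{-6}$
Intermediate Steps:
$\frac{1}{\left(\left(92446 + 172668\right) + \left(162171 - -89886\right)\right) - 869606} = \frac{1}{\left(265114 + \left(162171 + 89886\right)\right) - 869606} = \frac{1}{\left(265114 + 252057\right) - 869606} = \frac{1}{517171 - 869606} = \frac{1}{-352435} = - \frac{1}{352435}$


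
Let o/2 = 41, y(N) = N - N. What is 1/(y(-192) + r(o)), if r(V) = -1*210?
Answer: -1/210 ≈ -0.0047619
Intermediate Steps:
y(N) = 0
o = 82 (o = 2*41 = 82)
r(V) = -210
1/(y(-192) + r(o)) = 1/(0 - 210) = 1/(-210) = -1/210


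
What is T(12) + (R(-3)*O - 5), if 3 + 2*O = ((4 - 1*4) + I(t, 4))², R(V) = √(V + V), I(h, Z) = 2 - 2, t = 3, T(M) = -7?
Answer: -12 - 3*I*√6/2 ≈ -12.0 - 3.6742*I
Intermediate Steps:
I(h, Z) = 0
R(V) = √2*√V (R(V) = √(2*V) = √2*√V)
O = -3/2 (O = -3/2 + ((4 - 1*4) + 0)²/2 = -3/2 + ((4 - 4) + 0)²/2 = -3/2 + (0 + 0)²/2 = -3/2 + (½)*0² = -3/2 + (½)*0 = -3/2 + 0 = -3/2 ≈ -1.5000)
T(12) + (R(-3)*O - 5) = -7 + ((√2*√(-3))*(-3/2) - 5) = -7 + ((√2*(I*√3))*(-3/2) - 5) = -7 + ((I*√6)*(-3/2) - 5) = -7 + (-3*I*√6/2 - 5) = -7 + (-5 - 3*I*√6/2) = -12 - 3*I*√6/2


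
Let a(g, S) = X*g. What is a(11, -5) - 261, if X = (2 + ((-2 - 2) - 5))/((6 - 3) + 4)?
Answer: -272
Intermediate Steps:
X = -1 (X = (2 + (-4 - 5))/(3 + 4) = (2 - 9)/7 = -7*1/7 = -1)
a(g, S) = -g
a(11, -5) - 261 = -1*11 - 261 = -11 - 261 = -272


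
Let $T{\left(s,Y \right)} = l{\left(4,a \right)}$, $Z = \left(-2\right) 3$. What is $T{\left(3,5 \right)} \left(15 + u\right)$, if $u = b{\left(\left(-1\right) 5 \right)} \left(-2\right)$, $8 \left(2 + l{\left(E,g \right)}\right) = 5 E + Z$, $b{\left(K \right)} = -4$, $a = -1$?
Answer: $- \frac{23}{4} \approx -5.75$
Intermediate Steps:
$Z = -6$
$l{\left(E,g \right)} = - \frac{11}{4} + \frac{5 E}{8}$ ($l{\left(E,g \right)} = -2 + \frac{5 E - 6}{8} = -2 + \frac{-6 + 5 E}{8} = -2 + \left(- \frac{3}{4} + \frac{5 E}{8}\right) = - \frac{11}{4} + \frac{5 E}{8}$)
$T{\left(s,Y \right)} = - \frac{1}{4}$ ($T{\left(s,Y \right)} = - \frac{11}{4} + \frac{5}{8} \cdot 4 = - \frac{11}{4} + \frac{5}{2} = - \frac{1}{4}$)
$u = 8$ ($u = \left(-4\right) \left(-2\right) = 8$)
$T{\left(3,5 \right)} \left(15 + u\right) = - \frac{15 + 8}{4} = \left(- \frac{1}{4}\right) 23 = - \frac{23}{4}$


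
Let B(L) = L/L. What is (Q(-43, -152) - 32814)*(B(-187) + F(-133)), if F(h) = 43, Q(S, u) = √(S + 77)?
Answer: -1443816 + 44*√34 ≈ -1.4436e+6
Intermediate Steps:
Q(S, u) = √(77 + S)
B(L) = 1
(Q(-43, -152) - 32814)*(B(-187) + F(-133)) = (√(77 - 43) - 32814)*(1 + 43) = (√34 - 32814)*44 = (-32814 + √34)*44 = -1443816 + 44*√34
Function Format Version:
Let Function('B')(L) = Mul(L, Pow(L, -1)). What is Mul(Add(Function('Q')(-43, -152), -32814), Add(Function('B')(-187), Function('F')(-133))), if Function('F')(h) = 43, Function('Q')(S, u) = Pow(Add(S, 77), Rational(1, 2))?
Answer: Add(-1443816, Mul(44, Pow(34, Rational(1, 2)))) ≈ -1.4436e+6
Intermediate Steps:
Function('Q')(S, u) = Pow(Add(77, S), Rational(1, 2))
Function('B')(L) = 1
Mul(Add(Function('Q')(-43, -152), -32814), Add(Function('B')(-187), Function('F')(-133))) = Mul(Add(Pow(Add(77, -43), Rational(1, 2)), -32814), Add(1, 43)) = Mul(Add(Pow(34, Rational(1, 2)), -32814), 44) = Mul(Add(-32814, Pow(34, Rational(1, 2))), 44) = Add(-1443816, Mul(44, Pow(34, Rational(1, 2))))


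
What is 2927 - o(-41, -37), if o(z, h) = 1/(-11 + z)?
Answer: 152205/52 ≈ 2927.0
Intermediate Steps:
2927 - o(-41, -37) = 2927 - 1/(-11 - 41) = 2927 - 1/(-52) = 2927 - 1*(-1/52) = 2927 + 1/52 = 152205/52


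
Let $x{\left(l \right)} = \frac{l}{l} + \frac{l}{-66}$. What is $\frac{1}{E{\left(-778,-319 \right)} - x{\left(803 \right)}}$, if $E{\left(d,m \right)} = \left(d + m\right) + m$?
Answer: $- \frac{6}{8429} \approx -0.00071183$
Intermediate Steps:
$E{\left(d,m \right)} = d + 2 m$
$x{\left(l \right)} = 1 - \frac{l}{66}$ ($x{\left(l \right)} = 1 + l \left(- \frac{1}{66}\right) = 1 - \frac{l}{66}$)
$\frac{1}{E{\left(-778,-319 \right)} - x{\left(803 \right)}} = \frac{1}{\left(-778 + 2 \left(-319\right)\right) - \left(1 - \frac{73}{6}\right)} = \frac{1}{\left(-778 - 638\right) - \left(1 - \frac{73}{6}\right)} = \frac{1}{-1416 - - \frac{67}{6}} = \frac{1}{-1416 + \frac{67}{6}} = \frac{1}{- \frac{8429}{6}} = - \frac{6}{8429}$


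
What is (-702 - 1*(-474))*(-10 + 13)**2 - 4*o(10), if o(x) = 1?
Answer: -2056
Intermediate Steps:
(-702 - 1*(-474))*(-10 + 13)**2 - 4*o(10) = (-702 - 1*(-474))*(-10 + 13)**2 - 4*1 = (-702 + 474)*3**2 - 4 = -228*9 - 4 = -2052 - 4 = -2056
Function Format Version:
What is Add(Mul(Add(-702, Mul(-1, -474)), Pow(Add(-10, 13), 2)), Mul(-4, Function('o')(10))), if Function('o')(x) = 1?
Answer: -2056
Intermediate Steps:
Add(Mul(Add(-702, Mul(-1, -474)), Pow(Add(-10, 13), 2)), Mul(-4, Function('o')(10))) = Add(Mul(Add(-702, Mul(-1, -474)), Pow(Add(-10, 13), 2)), Mul(-4, 1)) = Add(Mul(Add(-702, 474), Pow(3, 2)), -4) = Add(Mul(-228, 9), -4) = Add(-2052, -4) = -2056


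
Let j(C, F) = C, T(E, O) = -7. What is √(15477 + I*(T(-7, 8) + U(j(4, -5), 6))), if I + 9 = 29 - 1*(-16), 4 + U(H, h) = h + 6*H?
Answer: √16161 ≈ 127.13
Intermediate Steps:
U(H, h) = -4 + h + 6*H (U(H, h) = -4 + (h + 6*H) = -4 + h + 6*H)
I = 36 (I = -9 + (29 - 1*(-16)) = -9 + (29 + 16) = -9 + 45 = 36)
√(15477 + I*(T(-7, 8) + U(j(4, -5), 6))) = √(15477 + 36*(-7 + (-4 + 6 + 6*4))) = √(15477 + 36*(-7 + (-4 + 6 + 24))) = √(15477 + 36*(-7 + 26)) = √(15477 + 36*19) = √(15477 + 684) = √16161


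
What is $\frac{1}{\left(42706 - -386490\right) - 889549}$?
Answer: $- \frac{1}{460353} \approx -2.1722 \cdot 10^{-6}$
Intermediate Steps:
$\frac{1}{\left(42706 - -386490\right) - 889549} = \frac{1}{\left(42706 + 386490\right) - 889549} = \frac{1}{429196 - 889549} = \frac{1}{-460353} = - \frac{1}{460353}$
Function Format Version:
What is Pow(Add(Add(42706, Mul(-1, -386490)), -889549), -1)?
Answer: Rational(-1, 460353) ≈ -2.1722e-6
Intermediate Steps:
Pow(Add(Add(42706, Mul(-1, -386490)), -889549), -1) = Pow(Add(Add(42706, 386490), -889549), -1) = Pow(Add(429196, -889549), -1) = Pow(-460353, -1) = Rational(-1, 460353)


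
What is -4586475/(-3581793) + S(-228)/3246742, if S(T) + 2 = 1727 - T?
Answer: 4966032085393/3876385922802 ≈ 1.2811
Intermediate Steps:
S(T) = 1725 - T (S(T) = -2 + (1727 - T) = 1725 - T)
-4586475/(-3581793) + S(-228)/3246742 = -4586475/(-3581793) + (1725 - 1*(-228))/3246742 = -4586475*(-1/3581793) + (1725 + 228)*(1/3246742) = 1528825/1193931 + 1953*(1/3246742) = 1528825/1193931 + 1953/3246742 = 4966032085393/3876385922802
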